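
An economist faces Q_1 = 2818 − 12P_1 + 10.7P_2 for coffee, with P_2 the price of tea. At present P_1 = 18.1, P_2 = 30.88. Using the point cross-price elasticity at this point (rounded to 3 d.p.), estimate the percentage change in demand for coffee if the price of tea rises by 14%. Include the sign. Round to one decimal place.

At P_1 = 18.1, P_2 = 30.88: Q_1 = 2931.216.
∂Q_1/∂P_2 = 10.7.
ε = (∂Q_1/∂P_2)(P_2/Q_1) = 10.7000 × 30.88/2931.216 ≈ 0.113.
%ΔQ_1 ≈ ε × %ΔP_2 = 0.113 × (14%) = 1.6%.

1.6%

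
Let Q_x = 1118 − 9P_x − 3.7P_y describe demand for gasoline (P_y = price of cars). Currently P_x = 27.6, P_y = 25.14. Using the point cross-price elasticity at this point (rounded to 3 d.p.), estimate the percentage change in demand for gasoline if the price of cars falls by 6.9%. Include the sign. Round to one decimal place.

At P_x = 27.6, P_y = 25.14: Q_x = 776.582.
∂Q_x/∂P_y = -3.7.
ε = (∂Q_x/∂P_y)(P_y/Q_x) = -3.7000 × 25.14/776.582 ≈ -0.120.
%ΔQ_x ≈ ε × %ΔP_y = -0.120 × (-6.9%) = 0.8%.

0.8%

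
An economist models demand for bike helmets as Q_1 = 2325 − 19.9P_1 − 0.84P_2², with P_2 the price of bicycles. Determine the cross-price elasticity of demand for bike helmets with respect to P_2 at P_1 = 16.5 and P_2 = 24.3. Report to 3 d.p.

-0.661

At P_1 = 16.5 and P_2 = 24.3: Q_1 = 1500.638.
∂Q_1/∂P_2 = -1.68P_2 = -1.68(24.3) = -40.8240.
ε = (∂Q_1/∂P_2)(P_2/Q_1) = -40.8240 × (24.3/1500.638) ≈ -0.661.
ε < 0: complements.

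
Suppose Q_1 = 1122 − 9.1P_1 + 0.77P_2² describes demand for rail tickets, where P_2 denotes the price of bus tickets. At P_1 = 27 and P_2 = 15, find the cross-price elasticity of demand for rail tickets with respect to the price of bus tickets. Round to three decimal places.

At P_1 = 27 and P_2 = 15: Q_1 = 1049.55.
∂Q_1/∂P_2 = 1.54P_2 = 1.54(15) = 23.1000.
ε = (∂Q_1/∂P_2)(P_2/Q_1) = 23.1000 × (15/1049.55) ≈ 0.330.
ε > 0: substitutes.

0.330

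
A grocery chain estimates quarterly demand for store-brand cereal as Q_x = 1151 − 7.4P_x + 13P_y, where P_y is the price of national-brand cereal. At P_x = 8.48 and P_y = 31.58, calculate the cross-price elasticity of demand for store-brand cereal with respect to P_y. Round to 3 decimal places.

0.274

At P_x = 8.48 and P_y = 31.58: Q_x = 1498.788.
∂Q_x/∂P_y = 13.
ε = (∂Q_x/∂P_y)(P_y/Q_x) = 13 × (31.58/1498.788) ≈ 0.274.
Since ε > 0, store-brand cereal and national-brand cereal are substitutes.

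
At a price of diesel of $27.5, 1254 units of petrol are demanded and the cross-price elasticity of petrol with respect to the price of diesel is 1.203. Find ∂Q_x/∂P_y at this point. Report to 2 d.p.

ε = (∂Q_x/∂P_y)·(P_y/Q_x) ⇒ ∂Q_x/∂P_y = ε·Q_x/P_y = 1.203 × 1254/27.5 ≈ 54.86.

54.86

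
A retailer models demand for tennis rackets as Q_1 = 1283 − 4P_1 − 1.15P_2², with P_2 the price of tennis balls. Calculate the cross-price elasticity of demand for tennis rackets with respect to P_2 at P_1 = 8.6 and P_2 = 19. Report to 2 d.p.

-1.00

At P_1 = 8.6 and P_2 = 19: Q_1 = 833.45.
∂Q_1/∂P_2 = -2.3P_2 = -2.3(19) = -43.7000.
ε = (∂Q_1/∂P_2)(P_2/Q_1) = -43.7000 × (19/833.45) ≈ -1.00.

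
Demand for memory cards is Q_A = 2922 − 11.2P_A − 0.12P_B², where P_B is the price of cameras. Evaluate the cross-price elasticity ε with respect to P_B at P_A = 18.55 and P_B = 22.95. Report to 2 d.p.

At P_A = 18.55 and P_B = 22.95: Q_A = 2651.036.
∂Q_A/∂P_B = -0.24P_B = -0.24(22.95) = -5.5080.
ε = (∂Q_A/∂P_B)(P_B/Q_A) = -5.5080 × (22.95/2651.036) ≈ -0.05.

-0.05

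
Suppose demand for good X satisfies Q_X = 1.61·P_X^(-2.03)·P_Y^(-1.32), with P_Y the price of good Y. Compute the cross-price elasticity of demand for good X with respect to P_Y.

In a log-linear (constant-elasticity) demand function, the coefficient on the exponent of P_Y is the cross-price elasticity.
ε = -1.32. Negative, so good X and good Y are complements.

-1.32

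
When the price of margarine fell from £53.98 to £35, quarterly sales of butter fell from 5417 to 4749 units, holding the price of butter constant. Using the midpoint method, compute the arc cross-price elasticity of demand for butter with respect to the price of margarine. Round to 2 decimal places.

ΔQ_A = 4749 − 5417 = -668; ΔP_B = 35 − 53.98 = -18.98.
Midpoints: Q̄_A = 5083.0, P̄_B = 44.49.
ε = (ΔQ_A/Q̄_A)/(ΔP_B/P̄_B) = (-668/5083.0)/(-18.98/44.49) ≈ 0.31.
ε > 0: butter and margarine are substitutes.

0.31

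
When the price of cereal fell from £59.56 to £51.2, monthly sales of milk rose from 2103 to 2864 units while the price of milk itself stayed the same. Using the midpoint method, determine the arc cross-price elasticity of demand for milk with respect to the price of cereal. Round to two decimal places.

-2.03

ΔQ_A = 2864 − 2103 = 761; ΔP_B = 51.2 − 59.56 = -8.36.
Midpoints: Q̄_A = 2483.5, P̄_B = 55.38.
ε = (ΔQ_A/Q̄_A)/(ΔP_B/P̄_B) = (761/2483.5)/(-8.36/55.38) ≈ -2.03.
ε < 0: milk and cereal are complements.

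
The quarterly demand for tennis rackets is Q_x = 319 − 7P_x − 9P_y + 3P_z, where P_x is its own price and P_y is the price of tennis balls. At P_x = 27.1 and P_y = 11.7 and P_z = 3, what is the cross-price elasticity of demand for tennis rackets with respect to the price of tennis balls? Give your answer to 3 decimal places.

-3.191

At P_x = 27.1 and P_y = 11.7 and P_z = 3: Q_x = 33.
∂Q_x/∂P_y = -9.
ε = (∂Q_x/∂P_y)(P_y/Q_x) = -9 × (11.7/33) ≈ -3.191.
Since ε < 0, tennis rackets and tennis balls are complements.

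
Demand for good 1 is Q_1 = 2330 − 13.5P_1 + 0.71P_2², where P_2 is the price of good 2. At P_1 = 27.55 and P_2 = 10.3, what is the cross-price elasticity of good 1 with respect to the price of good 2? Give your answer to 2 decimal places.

At P_1 = 27.55 and P_2 = 10.3: Q_1 = 2033.399.
∂Q_1/∂P_2 = 1.42P_2 = 1.42(10.3) = 14.6260.
ε = (∂Q_1/∂P_2)(P_2/Q_1) = 14.6260 × (10.3/2033.399) ≈ 0.07.
ε > 0: substitutes.

0.07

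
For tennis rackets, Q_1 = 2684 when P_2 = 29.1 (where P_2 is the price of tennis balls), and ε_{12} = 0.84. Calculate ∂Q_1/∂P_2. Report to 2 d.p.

ε = (∂Q_1/∂P_2)·(P_2/Q_1) ⇒ ∂Q_1/∂P_2 = ε·Q_1/P_2 = 0.84 × 2684/29.1 ≈ 77.48.

77.48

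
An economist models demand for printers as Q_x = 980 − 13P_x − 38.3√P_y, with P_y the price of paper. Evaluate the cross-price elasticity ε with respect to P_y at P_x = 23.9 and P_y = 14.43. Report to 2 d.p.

At P_x = 23.9 and P_y = 14.43: Q_x = 523.810.
∂Q_x/∂P_y = -38.3/(2√P_y) = -38.3/(2√14.43) = -5.0412.
ε = (∂Q_x/∂P_y)(P_y/Q_x) = -5.0412 × (14.43/523.810) ≈ -0.14.
ε < 0: complements.

-0.14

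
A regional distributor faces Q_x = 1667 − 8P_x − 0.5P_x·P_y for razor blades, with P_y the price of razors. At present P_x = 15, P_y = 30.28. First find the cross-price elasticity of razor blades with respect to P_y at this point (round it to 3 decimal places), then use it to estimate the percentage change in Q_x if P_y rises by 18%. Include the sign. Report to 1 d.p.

At P_x = 15, P_y = 30.28: Q_x = 1319.9.
∂Q_x/∂P_y = -0.5P_x = -7.5000.
ε = (∂Q_x/∂P_y)(P_y/Q_x) = -7.5000 × 30.28/1319.9 ≈ -0.172.
%ΔQ_x ≈ ε × %ΔP_y = -0.172 × (18%) = -3.1%.

-3.1%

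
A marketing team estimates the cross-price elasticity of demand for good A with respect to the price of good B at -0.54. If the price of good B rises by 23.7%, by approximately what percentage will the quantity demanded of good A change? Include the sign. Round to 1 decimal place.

%ΔQ ≈ ε × %ΔP of good B = -0.54 × (23.7%) = -12.8%.

-12.8%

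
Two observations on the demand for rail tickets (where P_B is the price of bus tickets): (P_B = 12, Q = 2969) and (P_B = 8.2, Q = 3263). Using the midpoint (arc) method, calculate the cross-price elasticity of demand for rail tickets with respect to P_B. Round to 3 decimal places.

ΔQ_A = 3263 − 2969 = 294; ΔP_B = 8.2 − 12 = -3.8.
Midpoints: Q̄_A = 3116.0, P̄_B = 10.10.
ε = (ΔQ_A/Q̄_A)/(ΔP_B/P̄_B) = (294/3116.0)/(-3.8/10.10) ≈ -0.251.

-0.251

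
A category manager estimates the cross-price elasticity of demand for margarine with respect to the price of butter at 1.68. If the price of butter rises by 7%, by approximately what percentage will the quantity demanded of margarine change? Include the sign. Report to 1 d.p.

%ΔQ ≈ ε × %ΔP of butter = 1.68 × (7%) = 11.8%.
Demand for margarine rises by about 11.8%.

11.8%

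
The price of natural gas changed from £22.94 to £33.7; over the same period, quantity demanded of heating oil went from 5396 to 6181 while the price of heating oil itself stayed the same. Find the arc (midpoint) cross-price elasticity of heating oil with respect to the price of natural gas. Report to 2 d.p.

0.36

ΔQ_A = 6181 − 5396 = 785; ΔP_B = 33.7 − 22.94 = 10.76.
Midpoints: Q̄_A = 5788.5, P̄_B = 28.32.
ε = (ΔQ_A/Q̄_A)/(ΔP_B/P̄_B) = (785/5788.5)/(10.76/28.32) ≈ 0.36.
ε > 0: heating oil and natural gas are substitutes.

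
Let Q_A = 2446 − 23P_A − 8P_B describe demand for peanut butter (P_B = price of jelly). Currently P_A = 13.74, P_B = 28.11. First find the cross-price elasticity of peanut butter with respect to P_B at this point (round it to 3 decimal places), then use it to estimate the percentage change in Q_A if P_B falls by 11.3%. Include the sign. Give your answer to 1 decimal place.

At P_A = 13.74, P_B = 28.11: Q_A = 1905.1.
∂Q_A/∂P_B = -8.
ε = (∂Q_A/∂P_B)(P_B/Q_A) = -8.0000 × 28.11/1905.1 ≈ -0.118.
%ΔQ_A ≈ ε × %ΔP_B = -0.118 × (-11.3%) = 1.3%.

1.3%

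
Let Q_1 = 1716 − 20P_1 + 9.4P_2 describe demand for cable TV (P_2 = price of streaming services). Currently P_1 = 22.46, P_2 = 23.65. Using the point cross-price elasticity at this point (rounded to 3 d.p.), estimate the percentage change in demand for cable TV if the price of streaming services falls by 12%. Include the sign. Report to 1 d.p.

At P_1 = 22.46, P_2 = 23.65: Q_1 = 1489.11.
∂Q_1/∂P_2 = 9.4.
ε = (∂Q_1/∂P_2)(P_2/Q_1) = 9.4000 × 23.65/1489.11 ≈ 0.149.
%ΔQ_1 ≈ ε × %ΔP_2 = 0.149 × (-12%) = -1.8%.

-1.8%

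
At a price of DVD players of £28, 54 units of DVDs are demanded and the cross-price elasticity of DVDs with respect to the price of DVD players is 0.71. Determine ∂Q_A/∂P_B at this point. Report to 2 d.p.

1.37

ε = (∂Q_A/∂P_B)·(P_B/Q_A) ⇒ ∂Q_A/∂P_B = ε·Q_A/P_B = 0.71 × 54/28 ≈ 1.37.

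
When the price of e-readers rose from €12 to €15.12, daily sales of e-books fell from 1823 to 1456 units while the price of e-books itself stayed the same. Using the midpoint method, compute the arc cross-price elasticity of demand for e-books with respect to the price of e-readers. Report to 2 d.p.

ΔQ_A = 1456 − 1823 = -367; ΔP_B = 15.12 − 12 = 3.12.
Midpoints: Q̄_A = 1639.5, P̄_B = 13.56.
ε = (ΔQ_A/Q̄_A)/(ΔP_B/P̄_B) = (-367/1639.5)/(3.12/13.56) ≈ -0.97.

-0.97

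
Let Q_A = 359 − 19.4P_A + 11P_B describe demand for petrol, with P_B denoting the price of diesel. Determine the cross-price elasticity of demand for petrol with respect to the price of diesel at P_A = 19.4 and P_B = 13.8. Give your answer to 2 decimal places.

1.13

At P_A = 19.4 and P_B = 13.8: Q_A = 134.44.
∂Q_A/∂P_B = 11.
ε = (∂Q_A/∂P_B)(P_B/Q_A) = 11 × (13.8/134.44) ≈ 1.13.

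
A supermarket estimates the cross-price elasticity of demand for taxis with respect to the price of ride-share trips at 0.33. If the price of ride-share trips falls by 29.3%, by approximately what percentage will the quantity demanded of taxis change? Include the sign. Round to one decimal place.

%ΔQ ≈ ε × %ΔP of ride-share trips = 0.33 × (-29.3%) = -9.7%.
Demand for taxis falls by about 9.7%.

-9.7%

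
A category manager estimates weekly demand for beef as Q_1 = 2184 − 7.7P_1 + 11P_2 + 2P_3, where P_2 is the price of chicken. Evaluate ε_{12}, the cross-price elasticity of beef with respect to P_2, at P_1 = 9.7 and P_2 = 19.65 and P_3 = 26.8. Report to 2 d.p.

At P_1 = 9.7 and P_2 = 19.65 and P_3 = 26.8: Q_1 = 2379.06.
∂Q_1/∂P_2 = 11.
ε = (∂Q_1/∂P_2)(P_2/Q_1) = 11 × (19.65/2379.06) ≈ 0.09.

0.09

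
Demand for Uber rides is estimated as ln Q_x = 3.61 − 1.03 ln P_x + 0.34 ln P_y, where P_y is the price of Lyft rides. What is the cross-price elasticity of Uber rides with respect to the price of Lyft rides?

0.34

In a log-linear (constant-elasticity) demand function, the coefficient on ln P_y is the cross-price elasticity.
ε = 0.34. Positive, so Uber rides and Lyft rides are substitutes.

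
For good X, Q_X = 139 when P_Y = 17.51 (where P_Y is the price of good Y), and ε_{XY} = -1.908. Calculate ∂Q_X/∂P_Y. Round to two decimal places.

-15.15

ε = (∂Q_X/∂P_Y)·(P_Y/Q_X) ⇒ ∂Q_X/∂P_Y = ε·Q_X/P_Y = -1.908 × 139/17.51 ≈ -15.15.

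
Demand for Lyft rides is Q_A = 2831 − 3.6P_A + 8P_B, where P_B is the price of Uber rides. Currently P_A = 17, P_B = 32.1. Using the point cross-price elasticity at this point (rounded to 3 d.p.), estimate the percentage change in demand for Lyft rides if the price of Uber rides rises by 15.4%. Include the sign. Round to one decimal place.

1.3%

At P_A = 17, P_B = 32.1: Q_A = 3026.6.
∂Q_A/∂P_B = 8.
ε = (∂Q_A/∂P_B)(P_B/Q_A) = 8.0000 × 32.1/3026.6 ≈ 0.085.
%ΔQ_A ≈ ε × %ΔP_B = 0.085 × (15.4%) = 1.3%.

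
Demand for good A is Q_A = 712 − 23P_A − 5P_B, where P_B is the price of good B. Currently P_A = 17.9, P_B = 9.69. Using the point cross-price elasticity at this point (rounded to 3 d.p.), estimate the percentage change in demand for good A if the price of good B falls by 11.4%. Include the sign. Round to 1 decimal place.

2.2%

At P_A = 17.9, P_B = 9.69: Q_A = 251.85.
∂Q_A/∂P_B = -5.
ε = (∂Q_A/∂P_B)(P_B/Q_A) = -5.0000 × 9.69/251.85 ≈ -0.192.
%ΔQ_A ≈ ε × %ΔP_B = -0.192 × (-11.4%) = 2.2%.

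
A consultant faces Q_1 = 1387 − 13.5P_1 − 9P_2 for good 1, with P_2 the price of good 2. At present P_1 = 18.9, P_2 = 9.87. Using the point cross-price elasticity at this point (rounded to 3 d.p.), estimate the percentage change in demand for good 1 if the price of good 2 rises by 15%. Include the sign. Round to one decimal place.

-1.3%

At P_1 = 18.9, P_2 = 9.87: Q_1 = 1043.02.
∂Q_1/∂P_2 = -9.
ε = (∂Q_1/∂P_2)(P_2/Q_1) = -9.0000 × 9.87/1043.02 ≈ -0.085.
%ΔQ_1 ≈ ε × %ΔP_2 = -0.085 × (15%) = -1.3%.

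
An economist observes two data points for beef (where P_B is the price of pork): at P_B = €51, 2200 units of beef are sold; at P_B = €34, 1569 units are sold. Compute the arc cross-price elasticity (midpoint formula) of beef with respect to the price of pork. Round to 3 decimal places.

ΔQ_A = 1569 − 2200 = -631; ΔP_B = 34 − 51 = -17.
Midpoints: Q̄_A = 1884.5, P̄_B = 42.50.
ε = (ΔQ_A/Q̄_A)/(ΔP_B/P̄_B) = (-631/1884.5)/(-17/42.50) ≈ 0.837.

0.837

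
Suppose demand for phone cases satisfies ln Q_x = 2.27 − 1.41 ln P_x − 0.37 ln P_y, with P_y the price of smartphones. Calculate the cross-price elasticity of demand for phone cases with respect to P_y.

In a log-linear (constant-elasticity) demand function, the coefficient on ln P_y is the cross-price elasticity.
ε = -0.37. Negative, so phone cases and smartphones are complements.

-0.37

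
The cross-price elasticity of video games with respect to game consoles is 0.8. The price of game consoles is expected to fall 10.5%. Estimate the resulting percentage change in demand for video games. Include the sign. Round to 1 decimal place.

%ΔQ ≈ ε × %ΔP of game consoles = 0.8 × (-10.5%) = -8.4%.
Demand for video games falls by about 8.4%.

-8.4%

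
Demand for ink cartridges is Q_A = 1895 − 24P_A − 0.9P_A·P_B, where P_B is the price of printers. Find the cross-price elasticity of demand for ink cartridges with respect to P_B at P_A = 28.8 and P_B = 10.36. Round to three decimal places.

-0.287

At P_A = 28.8 and P_B = 10.36: Q_A = 935.269.
∂Q_A/∂P_B = -0.9P_A = -0.9(28.8) = -25.9200.
ε = (∂Q_A/∂P_B)(P_B/Q_A) = -25.9200 × (10.36/935.269) ≈ -0.287.
ε < 0: complements.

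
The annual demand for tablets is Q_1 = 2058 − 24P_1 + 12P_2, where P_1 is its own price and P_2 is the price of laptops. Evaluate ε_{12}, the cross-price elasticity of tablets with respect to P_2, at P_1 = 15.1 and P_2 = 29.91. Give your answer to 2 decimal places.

At P_1 = 15.1 and P_2 = 29.91: Q_1 = 2054.52.
∂Q_1/∂P_2 = 12.
ε = (∂Q_1/∂P_2)(P_2/Q_1) = 12 × (29.91/2054.52) ≈ 0.17.

0.17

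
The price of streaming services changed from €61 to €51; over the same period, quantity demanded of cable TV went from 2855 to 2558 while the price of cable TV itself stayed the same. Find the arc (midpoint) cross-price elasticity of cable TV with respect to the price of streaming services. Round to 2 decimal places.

0.61

ΔQ_A = 2558 − 2855 = -297; ΔP_B = 51 − 61 = -10.
Midpoints: Q̄_A = 2706.5, P̄_B = 56.00.
ε = (ΔQ_A/Q̄_A)/(ΔP_B/P̄_B) = (-297/2706.5)/(-10/56.00) ≈ 0.61.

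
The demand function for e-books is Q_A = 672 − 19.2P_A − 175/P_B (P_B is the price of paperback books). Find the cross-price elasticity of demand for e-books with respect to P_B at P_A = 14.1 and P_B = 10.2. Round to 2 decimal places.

At P_A = 14.1 and P_B = 10.2: Q_A = 384.123.
∂Q_A/∂P_B = 175/P_B² = 1.6820.
ε = (∂Q_A/∂P_B)(P_B/Q_A) = 1.6820 × (10.2/384.123) ≈ 0.04.

0.04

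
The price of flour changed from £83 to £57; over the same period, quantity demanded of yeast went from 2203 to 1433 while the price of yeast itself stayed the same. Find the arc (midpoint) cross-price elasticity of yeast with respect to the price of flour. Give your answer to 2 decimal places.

1.14

ΔQ_A = 1433 − 2203 = -770; ΔP_B = 57 − 83 = -26.
Midpoints: Q̄_A = 1818.0, P̄_B = 70.00.
ε = (ΔQ_A/Q̄_A)/(ΔP_B/P̄_B) = (-770/1818.0)/(-26/70.00) ≈ 1.14.
ε > 0: yeast and flour are substitutes.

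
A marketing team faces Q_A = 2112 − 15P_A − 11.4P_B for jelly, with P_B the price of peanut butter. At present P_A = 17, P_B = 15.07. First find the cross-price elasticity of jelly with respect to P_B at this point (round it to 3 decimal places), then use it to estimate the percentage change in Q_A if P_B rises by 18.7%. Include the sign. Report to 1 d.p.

At P_A = 17, P_B = 15.07: Q_A = 1685.202.
∂Q_A/∂P_B = -11.4.
ε = (∂Q_A/∂P_B)(P_B/Q_A) = -11.4000 × 15.07/1685.202 ≈ -0.102.
%ΔQ_A ≈ ε × %ΔP_B = -0.102 × (18.7%) = -1.9%.

-1.9%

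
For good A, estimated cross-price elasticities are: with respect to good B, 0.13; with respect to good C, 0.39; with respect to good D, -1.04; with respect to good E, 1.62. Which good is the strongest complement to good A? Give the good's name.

Complements have ε < 0. The most negative value is -1.04 (good D).

good D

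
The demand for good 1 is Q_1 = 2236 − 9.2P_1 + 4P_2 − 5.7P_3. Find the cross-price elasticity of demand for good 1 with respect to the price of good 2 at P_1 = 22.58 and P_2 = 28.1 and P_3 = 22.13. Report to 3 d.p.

0.056

At P_1 = 22.58 and P_2 = 28.1 and P_3 = 22.13: Q_1 = 2014.523.
∂Q_1/∂P_2 = 4.
ε = (∂Q_1/∂P_2)(P_2/Q_1) = 4 × (28.1/2014.523) ≈ 0.056.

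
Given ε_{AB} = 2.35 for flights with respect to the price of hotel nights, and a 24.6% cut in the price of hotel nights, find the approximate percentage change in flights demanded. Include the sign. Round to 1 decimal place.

%ΔQ ≈ ε × %ΔP of hotel nights = 2.35 × (-24.6%) = -57.8%.
Demand for flights falls by about 57.8%.

-57.8%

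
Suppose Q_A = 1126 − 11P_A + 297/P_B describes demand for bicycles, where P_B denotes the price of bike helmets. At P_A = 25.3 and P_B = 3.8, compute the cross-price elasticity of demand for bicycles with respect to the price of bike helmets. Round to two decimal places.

-0.08

At P_A = 25.3 and P_B = 3.8: Q_A = 925.858.
∂Q_A/∂P_B = −297/P_B² = -20.5679.
ε = (∂Q_A/∂P_B)(P_B/Q_A) = -20.5679 × (3.8/925.858) ≈ -0.08.
ε < 0: complements.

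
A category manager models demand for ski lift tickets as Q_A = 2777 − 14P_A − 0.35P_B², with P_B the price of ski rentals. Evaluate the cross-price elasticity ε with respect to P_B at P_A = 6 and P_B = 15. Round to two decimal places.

-0.06

At P_A = 6 and P_B = 15: Q_A = 2614.25.
∂Q_A/∂P_B = -0.7P_B = -0.7(15) = -10.5000.
ε = (∂Q_A/∂P_B)(P_B/Q_A) = -10.5000 × (15/2614.25) ≈ -0.06.
ε < 0: complements.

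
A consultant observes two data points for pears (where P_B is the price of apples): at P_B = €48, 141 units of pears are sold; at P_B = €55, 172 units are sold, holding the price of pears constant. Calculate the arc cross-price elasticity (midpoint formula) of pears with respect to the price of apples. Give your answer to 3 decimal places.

1.457

ΔQ_A = 172 − 141 = 31; ΔP_B = 55 − 48 = 7.
Midpoints: Q̄_A = 156.5, P̄_B = 51.50.
ε = (ΔQ_A/Q̄_A)/(ΔP_B/P̄_B) = (31/156.5)/(7/51.50) ≈ 1.457.
ε > 0: pears and apples are substitutes.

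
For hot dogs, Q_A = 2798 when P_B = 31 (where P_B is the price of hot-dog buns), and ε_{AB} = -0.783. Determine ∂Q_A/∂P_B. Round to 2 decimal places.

-70.67

ε = (∂Q_A/∂P_B)·(P_B/Q_A) ⇒ ∂Q_A/∂P_B = ε·Q_A/P_B = -0.783 × 2798/31 ≈ -70.67.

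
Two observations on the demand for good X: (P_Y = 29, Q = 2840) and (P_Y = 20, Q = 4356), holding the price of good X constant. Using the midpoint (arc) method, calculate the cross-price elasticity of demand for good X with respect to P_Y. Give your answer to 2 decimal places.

ΔQ_X = 4356 − 2840 = 1516; ΔP_Y = 20 − 29 = -9.
Midpoints: Q̄_X = 3598.0, P̄_Y = 24.50.
ε = (ΔQ_X/Q̄_X)/(ΔP_Y/P̄_Y) = (1516/3598.0)/(-9/24.50) ≈ -1.15.
ε < 0: good X and good Y are complements.

-1.15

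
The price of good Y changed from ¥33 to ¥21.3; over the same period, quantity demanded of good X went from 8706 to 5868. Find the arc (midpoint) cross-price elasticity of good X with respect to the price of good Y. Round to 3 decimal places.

ΔQ_X = 5868 − 8706 = -2838; ΔP_Y = 21.3 − 33 = -11.7.
Midpoints: Q̄_X = 7287.0, P̄_Y = 27.15.
ε = (ΔQ_X/Q̄_X)/(ΔP_Y/P̄_Y) = (-2838/7287.0)/(-11.7/27.15) ≈ 0.904.
ε > 0: good X and good Y are substitutes.

0.904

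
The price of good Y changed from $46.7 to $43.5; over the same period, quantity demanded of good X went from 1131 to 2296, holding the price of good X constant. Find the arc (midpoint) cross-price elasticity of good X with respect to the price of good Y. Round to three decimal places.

ΔQ_X = 2296 − 1131 = 1165; ΔP_Y = 43.5 − 46.7 = -3.2.
Midpoints: Q̄_X = 1713.5, P̄_Y = 45.10.
ε = (ΔQ_X/Q̄_X)/(ΔP_Y/P̄_Y) = (1165/1713.5)/(-3.2/45.10) ≈ -9.582.

-9.582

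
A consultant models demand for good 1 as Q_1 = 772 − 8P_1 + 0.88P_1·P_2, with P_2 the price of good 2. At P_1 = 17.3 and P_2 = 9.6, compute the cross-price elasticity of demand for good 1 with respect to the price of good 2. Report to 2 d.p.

At P_1 = 17.3 and P_2 = 9.6: Q_1 = 779.750.
∂Q_1/∂P_2 = 0.88P_1 = 0.88(17.3) = 15.2240.
ε = (∂Q_1/∂P_2)(P_2/Q_1) = 15.2240 × (9.6/779.750) ≈ 0.19.

0.19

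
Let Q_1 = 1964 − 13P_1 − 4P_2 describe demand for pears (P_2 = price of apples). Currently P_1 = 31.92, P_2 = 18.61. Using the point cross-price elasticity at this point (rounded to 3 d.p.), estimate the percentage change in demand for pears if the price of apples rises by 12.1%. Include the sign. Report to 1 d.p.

-0.6%

At P_1 = 31.92, P_2 = 18.61: Q_1 = 1474.6.
∂Q_1/∂P_2 = -4.
ε = (∂Q_1/∂P_2)(P_2/Q_1) = -4.0000 × 18.61/1474.6 ≈ -0.050.
%ΔQ_1 ≈ ε × %ΔP_2 = -0.050 × (12.1%) = -0.6%.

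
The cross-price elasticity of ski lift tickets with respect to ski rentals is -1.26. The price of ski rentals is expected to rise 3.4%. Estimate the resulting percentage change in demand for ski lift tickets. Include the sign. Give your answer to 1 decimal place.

%ΔQ ≈ ε × %ΔP of ski rentals = -1.26 × (3.4%) = -4.3%.

-4.3%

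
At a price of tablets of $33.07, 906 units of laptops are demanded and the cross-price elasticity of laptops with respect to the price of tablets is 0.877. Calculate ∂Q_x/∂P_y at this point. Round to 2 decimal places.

24.03

ε = (∂Q_x/∂P_y)·(P_y/Q_x) ⇒ ∂Q_x/∂P_y = ε·Q_x/P_y = 0.877 × 906/33.07 ≈ 24.03.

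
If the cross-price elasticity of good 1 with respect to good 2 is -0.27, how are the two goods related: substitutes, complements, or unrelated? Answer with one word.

ε = -0.27 < 0, so a higher price of good 2 lowers demand for good 1: complements.

complements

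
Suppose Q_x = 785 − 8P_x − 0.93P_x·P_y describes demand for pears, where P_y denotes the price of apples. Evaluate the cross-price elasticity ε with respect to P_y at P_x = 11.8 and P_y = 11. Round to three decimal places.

-0.212

At P_x = 11.8 and P_y = 11: Q_x = 569.886.
∂Q_x/∂P_y = -0.93P_x = -0.93(11.8) = -10.9740.
ε = (∂Q_x/∂P_y)(P_y/Q_x) = -10.9740 × (11/569.886) ≈ -0.212.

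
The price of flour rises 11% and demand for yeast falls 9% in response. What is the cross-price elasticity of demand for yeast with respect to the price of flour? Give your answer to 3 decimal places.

-0.818

ε = (%ΔQ of yeast) / (%ΔP of flour) = (-9%) / (11%) ≈ -0.818.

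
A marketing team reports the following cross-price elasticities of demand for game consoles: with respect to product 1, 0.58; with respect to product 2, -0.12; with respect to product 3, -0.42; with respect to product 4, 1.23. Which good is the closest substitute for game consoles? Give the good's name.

Substitutes have ε > 0. Among the positive values, 1.23 (product 4) is largest.

product 4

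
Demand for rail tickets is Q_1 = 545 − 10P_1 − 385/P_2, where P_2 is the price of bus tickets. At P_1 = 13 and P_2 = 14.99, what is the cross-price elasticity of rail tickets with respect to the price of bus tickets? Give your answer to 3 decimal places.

At P_1 = 13 and P_2 = 14.99: Q_1 = 389.316.
∂Q_1/∂P_2 = 385/P_2² = 1.7134.
ε = (∂Q_1/∂P_2)(P_2/Q_1) = 1.7134 × (14.99/389.316) ≈ 0.066.

0.066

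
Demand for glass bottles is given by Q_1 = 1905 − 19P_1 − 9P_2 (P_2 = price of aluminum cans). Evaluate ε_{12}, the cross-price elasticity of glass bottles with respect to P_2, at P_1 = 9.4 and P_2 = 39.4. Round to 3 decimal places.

-0.258

At P_1 = 9.4 and P_2 = 39.4: Q_1 = 1371.8.
∂Q_1/∂P_2 = -9.
ε = (∂Q_1/∂P_2)(P_2/Q_1) = -9 × (39.4/1371.8) ≈ -0.258.
Since ε < 0, glass bottles and aluminum cans are complements.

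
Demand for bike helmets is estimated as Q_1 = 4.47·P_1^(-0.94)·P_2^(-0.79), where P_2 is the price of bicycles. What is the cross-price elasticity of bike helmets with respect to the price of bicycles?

In a log-linear (constant-elasticity) demand function, the coefficient on the exponent of P_2 is the cross-price elasticity.
ε = -0.79. Negative, so bike helmets and bicycles are complements.

-0.79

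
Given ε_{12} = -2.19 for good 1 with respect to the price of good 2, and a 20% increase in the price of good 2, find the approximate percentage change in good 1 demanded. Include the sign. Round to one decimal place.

-43.8%

%ΔQ ≈ ε × %ΔP of good 2 = -2.19 × (20%) = -43.8%.
Demand for good 1 falls by about 43.8%.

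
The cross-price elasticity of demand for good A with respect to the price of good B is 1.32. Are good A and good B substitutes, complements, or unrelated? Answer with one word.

substitutes

ε = 1.32 > 0, so a higher price of good B raises demand for good A: substitutes.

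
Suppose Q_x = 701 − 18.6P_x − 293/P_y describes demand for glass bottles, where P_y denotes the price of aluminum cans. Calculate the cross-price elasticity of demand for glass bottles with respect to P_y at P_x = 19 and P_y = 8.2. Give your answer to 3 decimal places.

0.115

At P_x = 19 and P_y = 8.2: Q_x = 311.868.
∂Q_x/∂P_y = 293/P_y² = 4.3575.
ε = (∂Q_x/∂P_y)(P_y/Q_x) = 4.3575 × (8.2/311.868) ≈ 0.115.
ε > 0: substitutes.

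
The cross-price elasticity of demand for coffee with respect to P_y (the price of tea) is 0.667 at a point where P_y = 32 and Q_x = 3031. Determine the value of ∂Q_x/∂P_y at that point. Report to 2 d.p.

ε = (∂Q_x/∂P_y)·(P_y/Q_x) ⇒ ∂Q_x/∂P_y = ε·Q_x/P_y = 0.667 × 3031/32 ≈ 63.18.

63.18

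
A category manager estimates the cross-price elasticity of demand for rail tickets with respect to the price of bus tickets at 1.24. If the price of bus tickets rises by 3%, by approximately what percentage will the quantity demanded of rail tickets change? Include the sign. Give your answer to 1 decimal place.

3.7%

%ΔQ ≈ ε × %ΔP of bus tickets = 1.24 × (3%) = 3.7%.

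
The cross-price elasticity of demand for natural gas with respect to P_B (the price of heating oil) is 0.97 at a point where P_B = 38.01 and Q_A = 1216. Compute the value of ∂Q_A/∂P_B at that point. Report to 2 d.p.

ε = (∂Q_A/∂P_B)·(P_B/Q_A) ⇒ ∂Q_A/∂P_B = ε·Q_A/P_B = 0.97 × 1216/38.01 ≈ 31.03.

31.03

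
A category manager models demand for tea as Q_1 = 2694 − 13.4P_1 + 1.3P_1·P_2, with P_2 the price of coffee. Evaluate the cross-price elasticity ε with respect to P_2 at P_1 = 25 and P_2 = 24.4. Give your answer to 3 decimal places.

0.252

At P_1 = 25 and P_2 = 24.4: Q_1 = 3152.
∂Q_1/∂P_2 = 1.3P_1 = 1.3(25) = 32.5000.
ε = (∂Q_1/∂P_2)(P_2/Q_1) = 32.5000 × (24.4/3152) ≈ 0.252.
ε > 0: substitutes.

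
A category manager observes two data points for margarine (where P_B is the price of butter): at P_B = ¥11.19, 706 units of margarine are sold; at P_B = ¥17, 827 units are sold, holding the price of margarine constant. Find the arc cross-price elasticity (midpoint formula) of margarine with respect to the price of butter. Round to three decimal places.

ΔQ_A = 827 − 706 = 121; ΔP_B = 17 − 11.19 = 5.81.
Midpoints: Q̄_A = 766.5, P̄_B = 14.09.
ε = (ΔQ_A/Q̄_A)/(ΔP_B/P̄_B) = (121/766.5)/(5.81/14.09) ≈ 0.383.
ε > 0: margarine and butter are substitutes.

0.383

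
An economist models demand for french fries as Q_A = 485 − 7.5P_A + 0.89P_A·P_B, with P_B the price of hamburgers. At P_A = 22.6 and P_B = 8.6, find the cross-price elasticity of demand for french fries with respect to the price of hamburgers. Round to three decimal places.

0.354

At P_A = 22.6 and P_B = 8.6: Q_A = 488.480.
∂Q_A/∂P_B = 0.89P_A = 0.89(22.6) = 20.1140.
ε = (∂Q_A/∂P_B)(P_B/Q_A) = 20.1140 × (8.6/488.480) ≈ 0.354.
ε > 0: substitutes.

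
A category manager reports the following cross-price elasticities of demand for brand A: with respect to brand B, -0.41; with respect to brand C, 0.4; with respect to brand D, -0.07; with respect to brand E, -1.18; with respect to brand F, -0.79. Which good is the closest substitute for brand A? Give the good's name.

brand C

Substitutes have ε > 0. Among the positive values, 0.4 (brand C) is largest.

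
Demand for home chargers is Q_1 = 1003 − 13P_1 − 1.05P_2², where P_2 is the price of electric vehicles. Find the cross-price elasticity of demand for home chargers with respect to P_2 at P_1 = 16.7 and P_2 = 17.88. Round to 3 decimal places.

At P_1 = 16.7 and P_2 = 17.88: Q_1 = 450.221.
∂Q_1/∂P_2 = -2.1P_2 = -2.1(17.88) = -37.5480.
ε = (∂Q_1/∂P_2)(P_2/Q_1) = -37.5480 × (17.88/450.221) ≈ -1.491.
ε < 0: complements.

-1.491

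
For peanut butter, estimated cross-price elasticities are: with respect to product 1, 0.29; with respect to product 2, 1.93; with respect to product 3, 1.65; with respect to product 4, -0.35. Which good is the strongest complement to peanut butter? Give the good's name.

product 4

Complements have ε < 0. The most negative value is -0.35 (product 4).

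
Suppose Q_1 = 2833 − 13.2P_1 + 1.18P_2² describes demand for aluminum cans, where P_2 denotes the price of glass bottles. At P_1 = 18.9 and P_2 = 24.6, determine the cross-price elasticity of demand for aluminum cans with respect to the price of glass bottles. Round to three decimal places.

At P_1 = 18.9 and P_2 = 24.6: Q_1 = 3297.609.
∂Q_1/∂P_2 = 2.36P_2 = 2.36(24.6) = 58.0560.
ε = (∂Q_1/∂P_2)(P_2/Q_1) = 58.0560 × (24.6/3297.609) ≈ 0.433.
ε > 0: substitutes.

0.433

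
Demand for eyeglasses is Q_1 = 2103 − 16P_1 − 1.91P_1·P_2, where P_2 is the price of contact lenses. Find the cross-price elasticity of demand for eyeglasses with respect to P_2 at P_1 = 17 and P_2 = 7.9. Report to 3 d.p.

-0.163

At P_1 = 17 and P_2 = 7.9: Q_1 = 1574.487.
∂Q_1/∂P_2 = -1.91P_1 = -1.91(17) = -32.4700.
ε = (∂Q_1/∂P_2)(P_2/Q_1) = -32.4700 × (7.9/1574.487) ≈ -0.163.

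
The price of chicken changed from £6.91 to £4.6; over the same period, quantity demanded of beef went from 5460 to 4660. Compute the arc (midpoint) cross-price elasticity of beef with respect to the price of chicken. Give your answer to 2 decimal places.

ΔQ_A = 4660 − 5460 = -800; ΔP_B = 4.6 − 6.91 = -2.31.
Midpoints: Q̄_A = 5060.0, P̄_B = 5.75.
ε = (ΔQ_A/Q̄_A)/(ΔP_B/P̄_B) = (-800/5060.0)/(-2.31/5.75) ≈ 0.39.

0.39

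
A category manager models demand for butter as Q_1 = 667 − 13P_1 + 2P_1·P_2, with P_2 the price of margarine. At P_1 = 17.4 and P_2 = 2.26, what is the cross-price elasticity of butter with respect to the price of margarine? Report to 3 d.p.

At P_1 = 17.4 and P_2 = 2.26: Q_1 = 519.448.
∂Q_1/∂P_2 = 2P_1 = 2(17.4) = 34.8000.
ε = (∂Q_1/∂P_2)(P_2/Q_1) = 34.8000 × (2.26/519.448) ≈ 0.151.

0.151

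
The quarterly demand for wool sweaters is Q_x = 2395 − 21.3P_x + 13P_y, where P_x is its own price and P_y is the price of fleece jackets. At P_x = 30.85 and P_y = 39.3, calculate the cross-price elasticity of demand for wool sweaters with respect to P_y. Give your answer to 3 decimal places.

0.227

At P_x = 30.85 and P_y = 39.3: Q_x = 2248.795.
∂Q_x/∂P_y = 13.
ε = (∂Q_x/∂P_y)(P_y/Q_x) = 13 × (39.3/2248.795) ≈ 0.227.
Since ε > 0, wool sweaters and fleece jackets are substitutes.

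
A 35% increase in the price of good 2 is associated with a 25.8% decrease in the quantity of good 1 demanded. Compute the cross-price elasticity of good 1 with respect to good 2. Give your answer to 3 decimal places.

ε = (%ΔQ of good 1) / (%ΔP of good 2) = (-25.8%) / (35%) ≈ -0.737.

-0.737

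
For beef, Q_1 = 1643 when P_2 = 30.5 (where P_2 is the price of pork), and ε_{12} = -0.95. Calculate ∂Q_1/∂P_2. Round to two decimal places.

-51.18

ε = (∂Q_1/∂P_2)·(P_2/Q_1) ⇒ ∂Q_1/∂P_2 = ε·Q_1/P_2 = -0.95 × 1643/30.5 ≈ -51.18.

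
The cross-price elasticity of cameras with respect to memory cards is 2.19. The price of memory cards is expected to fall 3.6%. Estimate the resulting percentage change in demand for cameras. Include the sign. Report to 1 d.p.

%ΔQ ≈ ε × %ΔP of memory cards = 2.19 × (-3.6%) = -7.9%.
Demand for cameras falls by about 7.9%.

-7.9%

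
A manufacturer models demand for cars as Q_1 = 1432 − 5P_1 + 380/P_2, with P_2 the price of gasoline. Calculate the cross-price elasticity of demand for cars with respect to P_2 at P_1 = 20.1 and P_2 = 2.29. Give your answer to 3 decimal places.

At P_1 = 20.1 and P_2 = 2.29: Q_1 = 1497.439.
∂Q_1/∂P_2 = −380/P_2² = -72.4624.
ε = (∂Q_1/∂P_2)(P_2/Q_1) = -72.4624 × (2.29/1497.439) ≈ -0.111.

-0.111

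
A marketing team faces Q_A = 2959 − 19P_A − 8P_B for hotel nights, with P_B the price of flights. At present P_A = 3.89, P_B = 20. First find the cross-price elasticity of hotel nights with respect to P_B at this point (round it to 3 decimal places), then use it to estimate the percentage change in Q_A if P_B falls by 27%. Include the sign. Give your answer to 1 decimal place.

1.6%

At P_A = 3.89, P_B = 20: Q_A = 2725.09.
∂Q_A/∂P_B = -8.
ε = (∂Q_A/∂P_B)(P_B/Q_A) = -8.0000 × 20/2725.09 ≈ -0.059.
%ΔQ_A ≈ ε × %ΔP_B = -0.059 × (-27%) = 1.6%.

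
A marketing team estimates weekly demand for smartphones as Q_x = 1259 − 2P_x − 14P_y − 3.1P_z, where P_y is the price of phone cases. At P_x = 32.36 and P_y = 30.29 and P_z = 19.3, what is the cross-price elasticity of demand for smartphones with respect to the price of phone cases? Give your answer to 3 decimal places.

-0.597

At P_x = 32.36 and P_y = 30.29 and P_z = 19.3: Q_x = 710.39.
∂Q_x/∂P_y = -14.
ε = (∂Q_x/∂P_y)(P_y/Q_x) = -14 × (30.29/710.39) ≈ -0.597.
Since ε < 0, smartphones and phone cases are complements.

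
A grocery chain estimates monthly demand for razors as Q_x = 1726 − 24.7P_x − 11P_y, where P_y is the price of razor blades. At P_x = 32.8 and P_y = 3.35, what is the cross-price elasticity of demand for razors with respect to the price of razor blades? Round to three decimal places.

-0.042

At P_x = 32.8 and P_y = 3.35: Q_x = 878.99.
∂Q_x/∂P_y = -11.
ε = (∂Q_x/∂P_y)(P_y/Q_x) = -11 × (3.35/878.99) ≈ -0.042.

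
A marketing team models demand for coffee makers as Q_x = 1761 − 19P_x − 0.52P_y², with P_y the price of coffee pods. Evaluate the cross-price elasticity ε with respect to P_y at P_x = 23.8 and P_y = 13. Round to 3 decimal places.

At P_x = 23.8 and P_y = 13: Q_x = 1220.92.
∂Q_x/∂P_y = -1.04P_y = -1.04(13) = -13.5200.
ε = (∂Q_x/∂P_y)(P_y/Q_x) = -13.5200 × (13/1220.92) ≈ -0.144.

-0.144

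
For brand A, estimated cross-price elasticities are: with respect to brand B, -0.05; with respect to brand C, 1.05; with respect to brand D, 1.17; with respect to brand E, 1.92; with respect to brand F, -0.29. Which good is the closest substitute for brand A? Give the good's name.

Substitutes have ε > 0. Among the positive values, 1.92 (brand E) is largest.

brand E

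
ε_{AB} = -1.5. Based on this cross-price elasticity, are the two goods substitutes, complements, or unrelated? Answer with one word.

ε = -1.5 < 0, so a higher price of good B lowers demand for good A: complements.

complements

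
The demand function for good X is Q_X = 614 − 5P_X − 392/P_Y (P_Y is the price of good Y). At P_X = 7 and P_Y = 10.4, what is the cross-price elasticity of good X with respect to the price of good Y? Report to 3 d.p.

At P_X = 7 and P_Y = 10.4: Q_X = 541.308.
∂Q_X/∂P_Y = 392/P_Y² = 3.6243.
ε = (∂Q_X/∂P_Y)(P_Y/Q_X) = 3.6243 × (10.4/541.308) ≈ 0.070.
ε > 0: substitutes.

0.070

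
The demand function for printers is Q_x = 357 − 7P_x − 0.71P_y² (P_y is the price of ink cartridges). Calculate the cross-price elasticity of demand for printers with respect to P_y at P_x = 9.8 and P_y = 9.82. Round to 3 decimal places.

-0.623

At P_x = 9.8 and P_y = 9.82: Q_x = 219.933.
∂Q_x/∂P_y = -1.42P_y = -1.42(9.82) = -13.9444.
ε = (∂Q_x/∂P_y)(P_y/Q_x) = -13.9444 × (9.82/219.933) ≈ -0.623.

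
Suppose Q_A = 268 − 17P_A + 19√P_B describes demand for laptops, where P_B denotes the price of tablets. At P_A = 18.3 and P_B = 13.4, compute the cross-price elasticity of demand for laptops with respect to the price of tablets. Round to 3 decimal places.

At P_A = 18.3 and P_B = 13.4: Q_A = 26.451.
∂Q_A/∂P_B = 19/(2√P_B) = 19/(2√13.4) = 2.5952.
ε = (∂Q_A/∂P_B)(P_B/Q_A) = 2.5952 × (13.4/26.451) ≈ 1.315.

1.315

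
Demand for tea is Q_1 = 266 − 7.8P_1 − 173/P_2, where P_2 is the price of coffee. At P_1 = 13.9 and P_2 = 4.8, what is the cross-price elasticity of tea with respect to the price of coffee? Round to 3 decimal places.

At P_1 = 13.9 and P_2 = 4.8: Q_1 = 121.538.
∂Q_1/∂P_2 = 173/P_2² = 7.5087.
ε = (∂Q_1/∂P_2)(P_2/Q_1) = 7.5087 × (4.8/121.538) ≈ 0.297.
ε > 0: substitutes.

0.297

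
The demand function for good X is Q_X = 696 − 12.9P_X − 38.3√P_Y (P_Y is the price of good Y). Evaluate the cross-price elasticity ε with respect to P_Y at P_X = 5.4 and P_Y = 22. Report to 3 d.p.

At P_X = 5.4 and P_Y = 22: Q_X = 446.697.
∂Q_X/∂P_Y = -38.3/(2√P_Y) = -38.3/(2√22) = -4.0828.
ε = (∂Q_X/∂P_Y)(P_Y/Q_X) = -4.0828 × (22/446.697) ≈ -0.201.
ε < 0: complements.

-0.201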